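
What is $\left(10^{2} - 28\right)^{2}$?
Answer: $5184$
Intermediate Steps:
$\left(10^{2} - 28\right)^{2} = \left(100 - 28\right)^{2} = 72^{2} = 5184$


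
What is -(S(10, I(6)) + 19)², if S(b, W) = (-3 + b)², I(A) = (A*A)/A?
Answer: -4624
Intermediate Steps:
I(A) = A (I(A) = A²/A = A)
-(S(10, I(6)) + 19)² = -((-3 + 10)² + 19)² = -(7² + 19)² = -(49 + 19)² = -1*68² = -1*4624 = -4624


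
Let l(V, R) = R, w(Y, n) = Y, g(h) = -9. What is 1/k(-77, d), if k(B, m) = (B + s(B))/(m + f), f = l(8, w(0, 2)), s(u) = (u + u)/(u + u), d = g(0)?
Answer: 9/76 ≈ 0.11842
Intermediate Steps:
d = -9
s(u) = 1 (s(u) = (2*u)/((2*u)) = (2*u)*(1/(2*u)) = 1)
f = 0
k(B, m) = (1 + B)/m (k(B, m) = (B + 1)/(m + 0) = (1 + B)/m)
1/k(-77, d) = 1/((1 - 77)/(-9)) = 1/(-⅑*(-76)) = 1/(76/9) = 9/76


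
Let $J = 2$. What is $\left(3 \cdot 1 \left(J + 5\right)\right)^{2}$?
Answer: $441$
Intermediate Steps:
$\left(3 \cdot 1 \left(J + 5\right)\right)^{2} = \left(3 \cdot 1 \left(2 + 5\right)\right)^{2} = \left(3 \cdot 7\right)^{2} = 21^{2} = 441$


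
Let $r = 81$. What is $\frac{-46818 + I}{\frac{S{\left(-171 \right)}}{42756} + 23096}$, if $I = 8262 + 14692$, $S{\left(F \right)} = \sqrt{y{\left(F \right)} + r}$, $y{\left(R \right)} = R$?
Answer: $- \frac{18764992257536}{18161090394739} + \frac{57008 i \sqrt{10}}{18161090394739} \approx -1.0333 + 9.9265 \cdot 10^{-9} i$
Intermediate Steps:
$S{\left(F \right)} = \sqrt{81 + F}$ ($S{\left(F \right)} = \sqrt{F + 81} = \sqrt{81 + F}$)
$I = 22954$
$\frac{-46818 + I}{\frac{S{\left(-171 \right)}}{42756} + 23096} = \frac{-46818 + 22954}{\frac{\sqrt{81 - 171}}{42756} + 23096} = - \frac{23864}{\sqrt{-90} \cdot \frac{1}{42756} + 23096} = - \frac{23864}{3 i \sqrt{10} \cdot \frac{1}{42756} + 23096} = - \frac{23864}{\frac{i \sqrt{10}}{14252} + 23096} = - \frac{23864}{23096 + \frac{i \sqrt{10}}{14252}}$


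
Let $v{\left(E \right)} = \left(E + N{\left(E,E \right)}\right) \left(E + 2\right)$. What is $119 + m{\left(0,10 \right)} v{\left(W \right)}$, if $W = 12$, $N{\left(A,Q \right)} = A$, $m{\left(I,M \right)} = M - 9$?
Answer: $455$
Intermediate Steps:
$m{\left(I,M \right)} = -9 + M$
$v{\left(E \right)} = 2 E \left(2 + E\right)$ ($v{\left(E \right)} = \left(E + E\right) \left(E + 2\right) = 2 E \left(2 + E\right)$)
$119 + m{\left(0,10 \right)} v{\left(W \right)} = 119 + \left(-9 + 10\right) 2 \cdot 12 \left(2 + 12\right) = 119 + 1 \cdot 2 \cdot 12 \cdot 14 = 119 + 1 \cdot 336 = 119 + 336 = 455$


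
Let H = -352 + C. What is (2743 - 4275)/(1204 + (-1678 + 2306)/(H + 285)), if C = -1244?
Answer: -502113/394454 ≈ -1.2729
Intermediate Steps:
H = -1596 (H = -352 - 1244 = -1596)
(2743 - 4275)/(1204 + (-1678 + 2306)/(H + 285)) = (2743 - 4275)/(1204 + (-1678 + 2306)/(-1596 + 285)) = -1532/(1204 + 628/(-1311)) = -1532/(1204 + 628*(-1/1311)) = -1532/(1204 - 628/1311) = -1532/1577816/1311 = -1532*1311/1577816 = -502113/394454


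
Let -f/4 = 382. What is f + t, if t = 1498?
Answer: -30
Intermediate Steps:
f = -1528 (f = -4*382 = -1528)
f + t = -1528 + 1498 = -30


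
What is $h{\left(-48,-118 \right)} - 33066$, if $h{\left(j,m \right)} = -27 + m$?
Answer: $-33211$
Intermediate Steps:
$h{\left(-48,-118 \right)} - 33066 = \left(-27 - 118\right) - 33066 = -145 - 33066 = -33211$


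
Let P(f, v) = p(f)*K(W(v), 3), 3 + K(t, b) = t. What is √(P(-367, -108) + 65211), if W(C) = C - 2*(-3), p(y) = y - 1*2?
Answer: 2*√25989 ≈ 322.42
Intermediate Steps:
p(y) = -2 + y (p(y) = y - 2 = -2 + y)
W(C) = 6 + C (W(C) = C + 6 = 6 + C)
K(t, b) = -3 + t
P(f, v) = (-2 + f)*(3 + v) (P(f, v) = (-2 + f)*(-3 + (6 + v)) = (-2 + f)*(3 + v))
√(P(-367, -108) + 65211) = √((-2 - 367)*(3 - 108) + 65211) = √(-369*(-105) + 65211) = √(38745 + 65211) = √103956 = 2*√25989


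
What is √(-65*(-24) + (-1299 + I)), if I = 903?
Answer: 2*√291 ≈ 34.117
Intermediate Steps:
√(-65*(-24) + (-1299 + I)) = √(-65*(-24) + (-1299 + 903)) = √(1560 - 396) = √1164 = 2*√291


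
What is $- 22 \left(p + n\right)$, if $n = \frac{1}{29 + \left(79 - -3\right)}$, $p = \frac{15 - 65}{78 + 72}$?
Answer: $\frac{264}{37} \approx 7.1351$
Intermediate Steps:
$p = - \frac{1}{3}$ ($p = - \frac{50}{150} = \left(-50\right) \frac{1}{150} = - \frac{1}{3} \approx -0.33333$)
$n = \frac{1}{111}$ ($n = \frac{1}{29 + \left(79 + 3\right)} = \frac{1}{29 + 82} = \frac{1}{111} \approx 0.009009$)
$- 22 \left(p + n\right) = - 22 \left(- \frac{1}{3} + \frac{1}{111}\right) = \left(-22\right) \left(- \frac{12}{37}\right) = \frac{264}{37}$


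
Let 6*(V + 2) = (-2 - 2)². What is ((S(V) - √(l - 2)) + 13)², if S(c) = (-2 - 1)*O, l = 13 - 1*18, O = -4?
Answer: (25 - I*√7)² ≈ 618.0 - 132.29*I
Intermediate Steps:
l = -5 (l = 13 - 18 = -5)
V = ⅔ (V = -2 + (-2 - 2)²/6 = -2 + (⅙)*(-4)² = -2 + (⅙)*16 = -2 + 8/3 = ⅔ ≈ 0.66667)
S(c) = 12 (S(c) = (-2 - 1)*(-4) = -3*(-4) = 12)
((S(V) - √(l - 2)) + 13)² = ((12 - √(-5 - 2)) + 13)² = ((12 - √(-7)) + 13)² = ((12 - I*√7) + 13)² = (25 - I*√7)²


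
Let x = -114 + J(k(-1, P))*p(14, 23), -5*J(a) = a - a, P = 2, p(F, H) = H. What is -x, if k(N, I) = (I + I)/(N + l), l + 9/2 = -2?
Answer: 114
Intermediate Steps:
l = -13/2 (l = -9/2 - 2 = -13/2 ≈ -6.5000)
k(N, I) = 2*I/(-13/2 + N) (k(N, I) = (I + I)/(N - 13/2) = (2*I)/(-13/2 + N) = 2*I/(-13/2 + N))
J(a) = 0 (J(a) = -(a - a)/5 = -1/5*0 = 0)
x = -114 (x = -114 + 0*23 = -114 + 0 = -114)
-x = -1*(-114) = 114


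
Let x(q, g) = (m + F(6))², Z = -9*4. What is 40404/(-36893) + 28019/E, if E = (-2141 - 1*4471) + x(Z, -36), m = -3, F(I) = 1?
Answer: -1300694599/243788944 ≈ -5.3353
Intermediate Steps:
Z = -36
x(q, g) = 4 (x(q, g) = (-3 + 1)² = (-2)² = 4)
E = -6608 (E = (-2141 - 1*4471) + 4 = (-2141 - 4471) + 4 = -6612 + 4 = -6608)
40404/(-36893) + 28019/E = 40404/(-36893) + 28019/(-6608) = 40404*(-1/36893) + 28019*(-1/6608) = -40404/36893 - 28019/6608 = -1300694599/243788944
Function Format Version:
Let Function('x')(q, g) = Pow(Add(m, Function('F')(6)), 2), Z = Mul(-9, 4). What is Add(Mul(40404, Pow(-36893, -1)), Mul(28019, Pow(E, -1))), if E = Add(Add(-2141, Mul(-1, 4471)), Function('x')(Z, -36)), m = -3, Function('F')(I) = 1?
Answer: Rational(-1300694599, 243788944) ≈ -5.3353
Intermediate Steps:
Z = -36
Function('x')(q, g) = 4 (Function('x')(q, g) = Pow(Add(-3, 1), 2) = Pow(-2, 2) = 4)
E = -6608 (E = Add(Add(-2141, Mul(-1, 4471)), 4) = Add(Add(-2141, -4471), 4) = Add(-6612, 4) = -6608)
Add(Mul(40404, Pow(-36893, -1)), Mul(28019, Pow(E, -1))) = Add(Mul(40404, Pow(-36893, -1)), Mul(28019, Pow(-6608, -1))) = Add(Mul(40404, Rational(-1, 36893)), Mul(28019, Rational(-1, 6608))) = Add(Rational(-40404, 36893), Rational(-28019, 6608)) = Rational(-1300694599, 243788944)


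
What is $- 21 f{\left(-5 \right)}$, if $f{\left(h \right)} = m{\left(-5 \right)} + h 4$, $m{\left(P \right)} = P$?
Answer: $525$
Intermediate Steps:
$f{\left(h \right)} = -5 + 4 h$ ($f{\left(h \right)} = -5 + h 4 = -5 + 4 h$)
$- 21 f{\left(-5 \right)} = - 21 \left(-5 + 4 \left(-5\right)\right) = - 21 \left(-5 - 20\right) = \left(-21\right) \left(-25\right) = 525$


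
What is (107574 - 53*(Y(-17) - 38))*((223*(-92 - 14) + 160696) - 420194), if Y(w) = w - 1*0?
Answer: -31283413504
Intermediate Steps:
Y(w) = w (Y(w) = w + 0 = w)
(107574 - 53*(Y(-17) - 38))*((223*(-92 - 14) + 160696) - 420194) = (107574 - 53*(-17 - 38))*((223*(-92 - 14) + 160696) - 420194) = (107574 - 53*(-55))*((223*(-106) + 160696) - 420194) = (107574 + 2915)*((-23638 + 160696) - 420194) = 110489*(137058 - 420194) = 110489*(-283136) = -31283413504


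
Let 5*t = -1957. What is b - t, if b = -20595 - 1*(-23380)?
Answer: 15882/5 ≈ 3176.4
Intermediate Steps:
b = 2785 (b = -20595 + 23380 = 2785)
t = -1957/5 (t = (⅕)*(-1957) = -1957/5 ≈ -391.40)
b - t = 2785 - 1*(-1957/5) = 2785 + 1957/5 = 15882/5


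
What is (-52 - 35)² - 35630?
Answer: -28061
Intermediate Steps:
(-52 - 35)² - 35630 = (-87)² - 35630 = 7569 - 35630 = -28061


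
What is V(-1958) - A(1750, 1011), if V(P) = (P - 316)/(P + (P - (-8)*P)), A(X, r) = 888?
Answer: -8692383/9790 ≈ -887.88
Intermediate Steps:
V(P) = (-316 + P)/(10*P) (V(P) = (-316 + P)/(P + (P + 8*P)) = (-316 + P)/(P + 9*P) = (-316 + P)/((10*P)) = (-316 + P)*(1/(10*P)) = (-316 + P)/(10*P))
V(-1958) - A(1750, 1011) = (⅒)*(-316 - 1958)/(-1958) - 1*888 = (⅒)*(-1/1958)*(-2274) - 888 = 1137/9790 - 888 = -8692383/9790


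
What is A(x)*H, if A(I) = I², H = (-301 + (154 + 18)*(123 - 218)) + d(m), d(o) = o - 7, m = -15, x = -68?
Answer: -77049712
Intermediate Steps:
d(o) = -7 + o
H = -16663 (H = (-301 + (154 + 18)*(123 - 218)) + (-7 - 15) = (-301 + 172*(-95)) - 22 = (-301 - 16340) - 22 = -16641 - 22 = -16663)
A(x)*H = (-68)²*(-16663) = 4624*(-16663) = -77049712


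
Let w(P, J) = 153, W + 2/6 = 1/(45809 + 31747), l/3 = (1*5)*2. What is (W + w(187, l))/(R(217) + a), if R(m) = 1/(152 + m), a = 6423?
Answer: 1456346691/61271514976 ≈ 0.023769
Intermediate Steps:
l = 30 (l = 3*((1*5)*2) = 3*(5*2) = 3*10 = 30)
W = -8617/25852 (W = -⅓ + 1/(45809 + 31747) = -⅓ + 1/77556 = -8617/25852 ≈ -0.33332)
(W + w(187, l))/(R(217) + a) = (-8617/25852 + 153)/(1/(152 + 217) + 6423) = 3946739/(25852*(1/369 + 6423)) = 3946739/(25852*(2370088/369)) = (3946739/25852)*(369/2370088) = 1456346691/61271514976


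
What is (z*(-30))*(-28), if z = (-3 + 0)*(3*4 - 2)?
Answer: -25200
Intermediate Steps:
z = -30 (z = -3*(12 - 2) = -3*10 = -30)
(z*(-30))*(-28) = -30*(-30)*(-28) = 900*(-28) = -25200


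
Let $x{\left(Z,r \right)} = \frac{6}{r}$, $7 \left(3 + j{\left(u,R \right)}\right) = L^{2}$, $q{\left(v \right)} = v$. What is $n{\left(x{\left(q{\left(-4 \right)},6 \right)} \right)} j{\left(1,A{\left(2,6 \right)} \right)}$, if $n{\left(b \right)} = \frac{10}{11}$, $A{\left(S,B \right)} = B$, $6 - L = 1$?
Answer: $\frac{40}{77} \approx 0.51948$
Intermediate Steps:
$L = 5$ ($L = 6 - 1 = 5$)
$j{\left(u,R \right)} = \frac{4}{7}$ ($j{\left(u,R \right)} = -3 + \frac{5^{2}}{7} = -3 + \frac{1}{7} \cdot 25 = -3 + \frac{25}{7} = \frac{4}{7}$)
$n{\left(b \right)} = \frac{10}{11}$ ($n{\left(b \right)} = 10 \cdot \frac{1}{11} = \frac{10}{11}$)
$n{\left(x{\left(q{\left(-4 \right)},6 \right)} \right)} j{\left(1,A{\left(2,6 \right)} \right)} = \frac{10}{11} \cdot \frac{4}{7} = \frac{40}{77}$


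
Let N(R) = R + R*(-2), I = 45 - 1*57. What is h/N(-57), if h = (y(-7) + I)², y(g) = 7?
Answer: 25/57 ≈ 0.43860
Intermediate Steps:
I = -12 (I = 45 - 57 = -12)
N(R) = -R (N(R) = R - 2*R = -R)
h = 25 (h = (7 - 12)² = (-5)² = 25)
h/N(-57) = 25/((-1*(-57))) = 25/57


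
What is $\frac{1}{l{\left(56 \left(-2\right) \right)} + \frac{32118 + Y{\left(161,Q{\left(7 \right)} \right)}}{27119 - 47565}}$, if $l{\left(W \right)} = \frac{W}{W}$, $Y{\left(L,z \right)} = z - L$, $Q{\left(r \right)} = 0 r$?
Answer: $- \frac{20446}{11511} \approx -1.7762$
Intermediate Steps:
$Q{\left(r \right)} = 0$
$l{\left(W \right)} = 1$
$\frac{1}{l{\left(56 \left(-2\right) \right)} + \frac{32118 + Y{\left(161,Q{\left(7 \right)} \right)}}{27119 - 47565}} = \frac{1}{1 + \frac{32118 + \left(0 - 161\right)}{27119 - 47565}} = \frac{1}{1 + \frac{32118 + \left(0 - 161\right)}{-20446}} = \frac{1}{1 + \left(32118 - 161\right) \left(- \frac{1}{20446}\right)} = \frac{1}{1 + 31957 \left(- \frac{1}{20446}\right)} = \frac{1}{1 - \frac{31957}{20446}} = \frac{1}{- \frac{11511}{20446}} = - \frac{20446}{11511}$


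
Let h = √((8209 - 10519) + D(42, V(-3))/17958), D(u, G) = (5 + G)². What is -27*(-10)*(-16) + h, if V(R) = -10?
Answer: -4320 + I*√744950905890/17958 ≈ -4320.0 + 48.062*I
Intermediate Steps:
h = I*√744950905890/17958 (h = √((8209 - 10519) + (5 - 10)²/17958) = √(-2310 + (-5)²*(1/17958)) = √(-2310 + 25*(1/17958)) = √(-2310 + 25/17958) = √(-41482955/17958) = I*√744950905890/17958 ≈ 48.062*I)
-27*(-10)*(-16) + h = -27*(-10)*(-16) + I*√744950905890/17958 = 270*(-16) + I*√744950905890/17958 = -4320 + I*√744950905890/17958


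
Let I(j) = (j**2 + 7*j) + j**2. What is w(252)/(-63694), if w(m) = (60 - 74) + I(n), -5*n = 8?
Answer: 251/796175 ≈ 0.00031526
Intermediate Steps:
n = -8/5 (n = -1/5*8 = -8/5 ≈ -1.6000)
I(j) = 2*j**2 + 7*j
w(m) = -502/25 (w(m) = (60 - 74) - 8*(7 + 2*(-8/5))/5 = -14 - 8*(7 - 16/5)/5 = -14 - 8/5*19/5 = -14 - 152/25 = -502/25)
w(252)/(-63694) = -502/25/(-63694) = -502/25*(-1/63694) = 251/796175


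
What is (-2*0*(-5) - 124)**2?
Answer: 15376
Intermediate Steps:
(-2*0*(-5) - 124)**2 = (0*(-5) - 124)**2 = (0 - 124)**2 = (-124)**2 = 15376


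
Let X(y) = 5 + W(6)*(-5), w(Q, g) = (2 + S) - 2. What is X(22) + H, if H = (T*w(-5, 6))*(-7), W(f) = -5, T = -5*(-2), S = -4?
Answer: 310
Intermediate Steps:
T = 10
w(Q, g) = -4 (w(Q, g) = (2 - 4) - 2 = -2 - 2 = -4)
X(y) = 30 (X(y) = 5 - 5*(-5) = 5 + 25 = 30)
H = 280 (H = (10*(-4))*(-7) = -40*(-7) = 280)
X(22) + H = 30 + 280 = 310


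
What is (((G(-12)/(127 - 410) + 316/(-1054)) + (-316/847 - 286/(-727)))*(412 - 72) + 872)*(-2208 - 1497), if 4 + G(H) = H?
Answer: -15935782217155320/5402141437 ≈ -2.9499e+6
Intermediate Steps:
G(H) = -4 + H
(((G(-12)/(127 - 410) + 316/(-1054)) + (-316/847 - 286/(-727)))*(412 - 72) + 872)*(-2208 - 1497) = ((((-4 - 12)/(127 - 410) + 316/(-1054)) + (-316/847 - 286/(-727)))*(412 - 72) + 872)*(-2208 - 1497) = (((-16/(-283) + 316*(-1/1054)) + (-316*1/847 - 286*(-1/727)))*340 + 872)*(-3705) = (((-16*(-1/283) - 158/527) + (-316/847 + 286/727))*340 + 872)*(-3705) = (((16/283 - 158/527) + 12510/615769)*340 + 872)*(-3705) = ((-36282/149141 + 12510/615769)*340 + 872)*(-3705) = (-20475576948/91836404429*340 + 872)*(-3705) = (-409511538960/5402141437 + 872)*(-3705) = (4301155794104/5402141437)*(-3705) = -15935782217155320/5402141437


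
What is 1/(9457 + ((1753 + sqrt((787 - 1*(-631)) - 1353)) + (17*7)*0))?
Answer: 2242/25132807 - sqrt(65)/125664035 ≈ 8.9142e-5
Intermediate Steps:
1/(9457 + ((1753 + sqrt((787 - 1*(-631)) - 1353)) + (17*7)*0)) = 1/(9457 + ((1753 + sqrt((787 + 631) - 1353)) + 119*0)) = 1/(9457 + ((1753 + sqrt(1418 - 1353)) + 0)) = 1/(9457 + ((1753 + sqrt(65)) + 0)) = 1/(9457 + (1753 + sqrt(65))) = 1/(11210 + sqrt(65))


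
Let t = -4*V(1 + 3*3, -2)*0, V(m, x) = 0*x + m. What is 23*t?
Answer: 0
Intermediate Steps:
V(m, x) = m (V(m, x) = 0 + m = m)
t = 0 (t = -4*(1 + 3*3)*0 = -4*(1 + 9)*0 = -4*10*0 = -40*0 = -1*0 = 0)
23*t = 23*0 = 0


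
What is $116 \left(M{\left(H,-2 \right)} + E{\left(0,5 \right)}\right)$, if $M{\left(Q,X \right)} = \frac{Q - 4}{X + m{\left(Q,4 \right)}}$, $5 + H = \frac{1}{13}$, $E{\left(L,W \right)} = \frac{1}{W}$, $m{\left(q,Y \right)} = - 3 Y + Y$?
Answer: $\frac{8236}{65} \approx 126.71$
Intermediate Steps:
$m{\left(q,Y \right)} = - 2 Y$
$H = - \frac{64}{13}$ ($H = -5 + \frac{1}{13} = - \frac{64}{13} \approx -4.9231$)
$M{\left(Q,X \right)} = \frac{-4 + Q}{-8 + X}$ ($M{\left(Q,X \right)} = \frac{Q - 4}{X - 8} = \frac{-4 + Q}{X - 8} = \frac{-4 + Q}{-8 + X}$)
$116 \left(M{\left(H,-2 \right)} + E{\left(0,5 \right)}\right) = 116 \left(\frac{-4 - \frac{64}{13}}{-8 - 2} + \frac{1}{5}\right) = 116 \left(\frac{1}{-10} \left(- \frac{116}{13}\right) + \frac{1}{5}\right) = 116 \left(\left(- \frac{1}{10}\right) \left(- \frac{116}{13}\right) + \frac{1}{5}\right) = 116 \left(\frac{58}{65} + \frac{1}{5}\right) = 116 \cdot \frac{71}{65} = \frac{8236}{65}$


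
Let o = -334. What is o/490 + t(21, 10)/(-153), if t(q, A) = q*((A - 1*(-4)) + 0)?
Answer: -32527/12495 ≈ -2.6032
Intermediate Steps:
t(q, A) = q*(4 + A) (t(q, A) = q*((A + 4) + 0) = q*((4 + A) + 0) = q*(4 + A))
o/490 + t(21, 10)/(-153) = -334/490 + (21*(4 + 10))/(-153) = -334*1/490 + (21*14)*(-1/153) = -167/245 + 294*(-1/153) = -167/245 - 98/51 = -32527/12495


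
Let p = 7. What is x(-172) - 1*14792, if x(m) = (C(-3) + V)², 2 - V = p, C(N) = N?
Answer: -14728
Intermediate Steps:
V = -5 (V = 2 - 1*7 = 2 - 7 = -5)
x(m) = 64 (x(m) = (-3 - 5)² = (-8)² = 64)
x(-172) - 1*14792 = 64 - 1*14792 = 64 - 14792 = -14728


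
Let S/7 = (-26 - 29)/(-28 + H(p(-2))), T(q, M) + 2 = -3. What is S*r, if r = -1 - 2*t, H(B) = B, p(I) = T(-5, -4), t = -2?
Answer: 35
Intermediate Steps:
T(q, M) = -5 (T(q, M) = -2 - 3 = -5)
p(I) = -5
S = 35/3 (S = 7*((-26 - 29)/(-28 - 5)) = 7*(-55/(-33)) = 7*(-55*(-1/33)) = 7*(5/3) = 35/3 ≈ 11.667)
r = 3 (r = -1 - 2*(-2) = -1 + 4 = 3)
S*r = (35/3)*3 = 35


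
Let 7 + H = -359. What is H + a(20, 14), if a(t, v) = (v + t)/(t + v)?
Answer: -365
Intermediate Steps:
a(t, v) = 1 (a(t, v) = (t + v)/(t + v) = 1)
H = -366 (H = -7 - 359 = -366)
H + a(20, 14) = -366 + 1 = -365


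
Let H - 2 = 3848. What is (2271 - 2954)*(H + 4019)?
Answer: -5374527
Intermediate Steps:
H = 3850 (H = 2 + 3848 = 3850)
(2271 - 2954)*(H + 4019) = (2271 - 2954)*(3850 + 4019) = -683*7869 = -5374527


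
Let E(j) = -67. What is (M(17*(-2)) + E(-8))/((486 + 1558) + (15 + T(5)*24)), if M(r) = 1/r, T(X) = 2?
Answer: -53/1666 ≈ -0.031813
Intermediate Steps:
(M(17*(-2)) + E(-8))/((486 + 1558) + (15 + T(5)*24)) = (1/(17*(-2)) - 67)/((486 + 1558) + (15 + 2*24)) = (1/(-34) - 67)/(2044 + (15 + 48)) = (-1/34 - 67)/(2044 + 63) = -2279/34/2107 = -2279/34*1/2107 = -53/1666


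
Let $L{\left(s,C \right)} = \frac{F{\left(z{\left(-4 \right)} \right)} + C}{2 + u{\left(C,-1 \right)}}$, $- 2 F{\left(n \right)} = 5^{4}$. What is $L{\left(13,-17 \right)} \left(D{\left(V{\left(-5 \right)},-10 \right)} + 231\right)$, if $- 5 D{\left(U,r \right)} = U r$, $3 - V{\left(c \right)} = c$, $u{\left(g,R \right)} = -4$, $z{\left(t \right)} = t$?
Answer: $\frac{162773}{4} \approx 40693.0$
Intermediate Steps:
$F{\left(n \right)} = - \frac{625}{2}$ ($F{\left(n \right)} = - \frac{5^{4}}{2} = \left(- \frac{1}{2}\right) 625 = - \frac{625}{2}$)
$V{\left(c \right)} = 3 - c$
$D{\left(U,r \right)} = - \frac{U r}{5}$
$L{\left(s,C \right)} = \frac{625}{4} - \frac{C}{2}$ ($L{\left(s,C \right)} = \frac{- \frac{625}{2} + C}{2 - 4} = \frac{- \frac{625}{2} + C}{-2} = \left(- \frac{625}{2} + C\right) \left(- \frac{1}{2}\right) = \frac{625}{4} - \frac{C}{2}$)
$L{\left(13,-17 \right)} \left(D{\left(V{\left(-5 \right)},-10 \right)} + 231\right) = \left(\frac{625}{4} - - \frac{17}{2}\right) \left(\left(- \frac{1}{5}\right) \left(3 - -5\right) \left(-10\right) + 231\right) = \left(\frac{625}{4} + \frac{17}{2}\right) \left(\left(- \frac{1}{5}\right) \left(3 + 5\right) \left(-10\right) + 231\right) = \frac{659 \left(\left(- \frac{1}{5}\right) 8 \left(-10\right) + 231\right)}{4} = \frac{659 \left(16 + 231\right)}{4} = \frac{659}{4} \cdot 247 = \frac{162773}{4}$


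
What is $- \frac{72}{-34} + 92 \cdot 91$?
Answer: $\frac{142360}{17} \approx 8374.1$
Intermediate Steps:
$- \frac{72}{-34} + 92 \cdot 91 = \left(-72\right) \left(- \frac{1}{34}\right) + 8372 = \frac{36}{17} + 8372 = \frac{142360}{17}$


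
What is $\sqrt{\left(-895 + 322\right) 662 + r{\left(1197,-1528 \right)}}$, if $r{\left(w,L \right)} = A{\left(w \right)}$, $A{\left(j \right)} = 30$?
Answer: $12 i \sqrt{2634} \approx 615.87 i$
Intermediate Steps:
$r{\left(w,L \right)} = 30$
$\sqrt{\left(-895 + 322\right) 662 + r{\left(1197,-1528 \right)}} = \sqrt{\left(-895 + 322\right) 662 + 30} = \sqrt{\left(-573\right) 662 + 30} = \sqrt{-379326 + 30} = \sqrt{-379296} = 12 i \sqrt{2634}$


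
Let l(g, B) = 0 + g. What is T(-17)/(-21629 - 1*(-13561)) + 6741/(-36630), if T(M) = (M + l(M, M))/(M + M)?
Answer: -3023501/16418380 ≈ -0.18415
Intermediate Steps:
l(g, B) = g
T(M) = 1 (T(M) = (M + M)/(M + M) = (2*M)/((2*M)) = (2*M)*(1/(2*M)) = 1)
T(-17)/(-21629 - 1*(-13561)) + 6741/(-36630) = 1/(-21629 - 1*(-13561)) + 6741/(-36630) = 1/(-21629 + 13561) + 6741*(-1/36630) = 1/(-8068) - 749/4070 = 1*(-1/8068) - 749/4070 = -1/8068 - 749/4070 = -3023501/16418380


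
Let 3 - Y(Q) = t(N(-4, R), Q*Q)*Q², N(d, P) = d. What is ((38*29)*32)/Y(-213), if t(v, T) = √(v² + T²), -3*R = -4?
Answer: -4408/176532872976540687 - 22220728*√2058346177/58844290992180229 ≈ -1.7132e-5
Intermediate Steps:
R = 4/3 (R = -⅓*(-4) = 4/3 ≈ 1.3333)
t(v, T) = √(T² + v²)
Y(Q) = 3 - Q²*√(16 + Q⁴) (Y(Q) = 3 - √((Q*Q)² + (-4)²)*Q² = 3 - √((Q²)² + 16)*Q² = 3 - √(Q⁴ + 16)*Q² = 3 - √(16 + Q⁴)*Q² = 3 - Q²*√(16 + Q⁴))
((38*29)*32)/Y(-213) = ((38*29)*32)/(3 - 1*(-213)²*√(16 + (-213)⁴)) = (1102*32)/(3 - 1*45369*√(16 + 2058346161)) = 35264/(3 - 1*45369*√2058346177) = 35264/(3 - 45369*√2058346177)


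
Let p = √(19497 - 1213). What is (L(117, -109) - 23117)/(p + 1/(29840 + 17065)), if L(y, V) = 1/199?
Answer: 215776227210/8005022733726701 - 20241967874570100*√4571/8005022733726701 ≈ -170.96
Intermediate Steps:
L(y, V) = 1/199
p = 2*√4571 (p = √18284 = 2*√4571 ≈ 135.22)
(L(117, -109) - 23117)/(p + 1/(29840 + 17065)) = (1/199 - 23117)/(2*√4571 + 1/(29840 + 17065)) = -4600282/(199*(2*√4571 + 1/46905)) = -4600282/(199*(1/46905 + 2*√4571))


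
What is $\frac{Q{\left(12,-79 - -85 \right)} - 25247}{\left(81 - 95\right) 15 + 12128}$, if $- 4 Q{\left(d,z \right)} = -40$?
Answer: $- \frac{25237}{11918} \approx -2.1176$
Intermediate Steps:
$Q{\left(d,z \right)} = 10$ ($Q{\left(d,z \right)} = \left(- \frac{1}{4}\right) \left(-40\right) = 10$)
$\frac{Q{\left(12,-79 - -85 \right)} - 25247}{\left(81 - 95\right) 15 + 12128} = \frac{10 - 25247}{\left(81 - 95\right) 15 + 12128} = - \frac{25237}{\left(-14\right) 15 + 12128} = - \frac{25237}{-210 + 12128} = - \frac{25237}{11918}$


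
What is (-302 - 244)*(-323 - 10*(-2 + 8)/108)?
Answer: 529984/3 ≈ 1.7666e+5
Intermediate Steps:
(-302 - 244)*(-323 - 10*(-2 + 8)/108) = -546*(-323 - 10*6*(1/108)) = -546*(-323 - 60*1/108) = -546*(-323 - 5/9) = -546*(-2912/9) = 529984/3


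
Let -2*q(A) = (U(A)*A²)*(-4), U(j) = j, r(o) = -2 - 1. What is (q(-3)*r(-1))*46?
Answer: 7452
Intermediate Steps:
r(o) = -3
q(A) = 2*A³ (q(A) = -A*A²*(-4)/2 = -A³*(-4)/2 = -(-2)*A³ = 2*A³)
(q(-3)*r(-1))*46 = ((2*(-3)³)*(-3))*46 = ((2*(-27))*(-3))*46 = -54*(-3)*46 = 162*46 = 7452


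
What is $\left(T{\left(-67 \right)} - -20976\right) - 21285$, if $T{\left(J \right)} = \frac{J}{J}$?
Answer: $-308$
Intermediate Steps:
$T{\left(J \right)} = 1$
$\left(T{\left(-67 \right)} - -20976\right) - 21285 = \left(1 - -20976\right) - 21285 = \left(1 + 20976\right) - 21285 = 20977 - 21285 = -308$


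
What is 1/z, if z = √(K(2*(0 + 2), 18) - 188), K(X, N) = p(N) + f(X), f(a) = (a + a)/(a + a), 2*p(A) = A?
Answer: -I*√178/178 ≈ -0.074953*I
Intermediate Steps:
p(A) = A/2
f(a) = 1 (f(a) = (2*a)/((2*a)) = (2*a)*(1/(2*a)) = 1)
K(X, N) = 1 + N/2 (K(X, N) = N/2 + 1 = 1 + N/2)
z = I*√178 (z = √((1 + (½)*18) - 188) = √((1 + 9) - 188) = √(10 - 188) = √(-178) = I*√178 ≈ 13.342*I)
1/z = 1/(I*√178) = -I*√178/178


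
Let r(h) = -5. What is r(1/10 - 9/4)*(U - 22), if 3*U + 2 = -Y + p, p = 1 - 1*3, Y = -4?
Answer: 110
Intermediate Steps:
p = -2 (p = 1 - 3 = -2)
U = 0 (U = -⅔ + (-1*(-4) - 2)/3 = -⅔ + (4 - 2)/3 = -⅔ + (⅓)*2 = -⅔ + ⅔ = 0)
r(1/10 - 9/4)*(U - 22) = -5*(0 - 22) = -5*(-22) = 110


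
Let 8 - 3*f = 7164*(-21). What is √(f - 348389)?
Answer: I*√2684145/3 ≈ 546.11*I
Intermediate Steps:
f = 150452/3 (f = 8/3 - 2388*(-21) = 8/3 - ⅓*(-150444) = 8/3 + 50148 = 150452/3 ≈ 50151.)
√(f - 348389) = √(150452/3 - 348389) = √(-894715/3) = I*√2684145/3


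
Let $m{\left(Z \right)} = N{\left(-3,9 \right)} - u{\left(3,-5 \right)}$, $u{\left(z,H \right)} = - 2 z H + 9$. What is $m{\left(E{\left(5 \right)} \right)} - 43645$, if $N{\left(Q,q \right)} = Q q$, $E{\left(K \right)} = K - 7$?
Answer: $-43711$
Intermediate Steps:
$E{\left(K \right)} = -7 + K$
$u{\left(z,H \right)} = 9 - 2 H z$ ($u{\left(z,H \right)} = - 2 H z + 9 = 9 - 2 H z$)
$m{\left(Z \right)} = -66$ ($m{\left(Z \right)} = \left(-3\right) 9 - \left(9 - \left(-10\right) 3\right) = -27 - \left(9 + 30\right) = -27 - 39 = -66$)
$m{\left(E{\left(5 \right)} \right)} - 43645 = -66 - 43645 = -43711$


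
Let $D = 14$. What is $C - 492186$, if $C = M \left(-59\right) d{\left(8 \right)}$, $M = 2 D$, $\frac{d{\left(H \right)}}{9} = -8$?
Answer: $-373242$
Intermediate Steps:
$d{\left(H \right)} = -72$ ($d{\left(H \right)} = 9 \left(-8\right) = -72$)
$M = 28$ ($M = 2 \cdot 14 = 28$)
$C = 118944$ ($C = 28 \left(-59\right) \left(-72\right) = \left(-1652\right) \left(-72\right) = 118944$)
$C - 492186 = 118944 - 492186 = -373242$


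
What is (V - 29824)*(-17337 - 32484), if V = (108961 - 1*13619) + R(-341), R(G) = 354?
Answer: -3281808912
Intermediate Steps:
V = 95696 (V = (108961 - 1*13619) + 354 = (108961 - 13619) + 354 = 95342 + 354 = 95696)
(V - 29824)*(-17337 - 32484) = (95696 - 29824)*(-17337 - 32484) = 65872*(-49821) = -3281808912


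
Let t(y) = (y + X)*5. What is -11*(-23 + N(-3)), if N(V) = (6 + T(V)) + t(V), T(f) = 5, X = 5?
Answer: 22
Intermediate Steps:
t(y) = 25 + 5*y (t(y) = (y + 5)*5 = (5 + y)*5 = 25 + 5*y)
N(V) = 36 + 5*V (N(V) = (6 + 5) + (25 + 5*V) = 11 + (25 + 5*V) = 36 + 5*V)
-11*(-23 + N(-3)) = -11*(-23 + (36 + 5*(-3))) = -11*(-23 + (36 - 15)) = -11*(-23 + 21) = -11*(-2) = 22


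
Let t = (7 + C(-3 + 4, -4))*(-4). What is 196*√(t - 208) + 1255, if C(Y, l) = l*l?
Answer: 1255 + 1960*I*√3 ≈ 1255.0 + 3394.8*I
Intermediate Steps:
C(Y, l) = l²
t = -92 (t = (7 + (-4)²)*(-4) = (7 + 16)*(-4) = 23*(-4) = -92)
196*√(t - 208) + 1255 = 196*√(-92 - 208) + 1255 = 196*√(-300) + 1255 = 196*(10*I*√3) + 1255 = 1960*I*√3 + 1255 = 1255 + 1960*I*√3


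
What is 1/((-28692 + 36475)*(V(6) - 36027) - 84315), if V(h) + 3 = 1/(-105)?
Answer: -105/29453117308 ≈ -3.5650e-9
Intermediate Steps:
V(h) = -316/105 (V(h) = -3 + 1/(-105) = -3 - 1/105 = -316/105)
1/((-28692 + 36475)*(V(6) - 36027) - 84315) = 1/((-28692 + 36475)*(-316/105 - 36027) - 84315) = 1/(7783*(-3783151/105) - 84315) = 1/(-29444264233/105 - 84315) = 1/(-29453117308/105) = -105/29453117308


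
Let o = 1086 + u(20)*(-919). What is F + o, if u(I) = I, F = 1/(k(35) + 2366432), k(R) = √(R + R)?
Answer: -48423203548877222/2800000205277 - √70/5600000410554 ≈ -17294.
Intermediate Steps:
k(R) = √2*√R (k(R) = √(2*R) = √2*√R)
F = 1/(2366432 + √70) (F = 1/(√2*√35 + 2366432) = 1/(√70 + 2366432) = 1/(2366432 + √70) ≈ 4.2258e-7)
o = -17294 (o = 1086 + 20*(-919) = 1086 - 18380 = -17294)
F + o = (1183216/2800000205277 - √70/5600000410554) - 17294 = -48423203548877222/2800000205277 - √70/5600000410554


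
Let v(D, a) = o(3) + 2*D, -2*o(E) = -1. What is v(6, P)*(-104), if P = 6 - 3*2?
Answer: -1300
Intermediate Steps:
o(E) = ½ (o(E) = -½*(-1) = ½)
P = 0 (P = 6 - 6 = 0)
v(D, a) = ½ + 2*D
v(6, P)*(-104) = (½ + 2*6)*(-104) = (½ + 12)*(-104) = (25/2)*(-104) = -1300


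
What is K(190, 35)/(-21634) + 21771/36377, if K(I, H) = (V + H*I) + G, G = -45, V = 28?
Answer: 229705173/786980018 ≈ 0.29188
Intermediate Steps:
K(I, H) = -17 + H*I (K(I, H) = (28 + H*I) - 45 = -17 + H*I)
K(190, 35)/(-21634) + 21771/36377 = (-17 + 35*190)/(-21634) + 21771/36377 = (-17 + 6650)*(-1/21634) + 21771*(1/36377) = 6633*(-1/21634) + 21771/36377 = -6633/21634 + 21771/36377 = 229705173/786980018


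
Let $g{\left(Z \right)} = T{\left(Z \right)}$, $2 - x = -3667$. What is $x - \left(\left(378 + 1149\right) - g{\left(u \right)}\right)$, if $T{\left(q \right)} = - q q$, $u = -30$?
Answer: $1242$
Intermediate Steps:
$x = 3669$ ($x = 2 - -3667 = 2 + 3667 = 3669$)
$T{\left(q \right)} = - q^{2}$
$g{\left(Z \right)} = - Z^{2}$
$x - \left(\left(378 + 1149\right) - g{\left(u \right)}\right) = 3669 - \left(\left(378 + 1149\right) - - \left(-30\right)^{2}\right) = 3669 - \left(1527 - \left(-1\right) 900\right) = 3669 - \left(1527 - -900\right) = 3669 - \left(1527 + 900\right) = 3669 - 2427 = 1242$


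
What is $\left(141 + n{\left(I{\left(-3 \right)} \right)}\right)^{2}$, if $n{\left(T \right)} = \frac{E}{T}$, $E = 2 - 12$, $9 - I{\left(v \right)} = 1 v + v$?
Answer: $\frac{177241}{9} \approx 19693.0$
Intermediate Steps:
$I{\left(v \right)} = 9 - 2 v$ ($I{\left(v \right)} = 9 - \left(1 v + v\right) = 9 - \left(v + v\right) = 9 - 2 v$)
$E = -10$ ($E = 2 - 12 = -10$)
$n{\left(T \right)} = - \frac{10}{T}$
$\left(141 + n{\left(I{\left(-3 \right)} \right)}\right)^{2} = \left(141 - \frac{10}{9 - -6}\right)^{2} = \left(141 - \frac{10}{9 + 6}\right)^{2} = \left(141 - \frac{10}{15}\right)^{2} = \left(141 - \frac{2}{3}\right)^{2} = \left(\frac{421}{3}\right)^{2} = \frac{177241}{9}$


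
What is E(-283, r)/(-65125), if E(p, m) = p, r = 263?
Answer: 283/65125 ≈ 0.0043455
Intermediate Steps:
E(-283, r)/(-65125) = -283/(-65125) = -283*(-1/65125) = 283/65125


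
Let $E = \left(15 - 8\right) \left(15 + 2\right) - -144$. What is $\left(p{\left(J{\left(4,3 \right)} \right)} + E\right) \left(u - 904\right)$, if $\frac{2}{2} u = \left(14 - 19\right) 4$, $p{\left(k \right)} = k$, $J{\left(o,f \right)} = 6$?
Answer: $-248556$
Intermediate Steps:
$u = -20$ ($u = \left(14 - 19\right) 4 = \left(-5\right) 4 = -20$)
$E = 263$ ($E = 7 \cdot 17 + 144 = 119 + 144 = 263$)
$\left(p{\left(J{\left(4,3 \right)} \right)} + E\right) \left(u - 904\right) = \left(6 + 263\right) \left(-20 - 904\right) = 269 \left(-924\right) = -248556$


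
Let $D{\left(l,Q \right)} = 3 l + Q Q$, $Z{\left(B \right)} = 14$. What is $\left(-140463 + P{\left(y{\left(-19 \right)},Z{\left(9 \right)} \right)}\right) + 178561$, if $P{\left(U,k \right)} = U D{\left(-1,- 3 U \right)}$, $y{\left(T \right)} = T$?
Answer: $-23576$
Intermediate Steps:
$D{\left(l,Q \right)} = Q^{2} + 3 l$ ($D{\left(l,Q \right)} = 3 l + Q^{2} = Q^{2} + 3 l$)
$P{\left(U,k \right)} = U \left(-3 + 9 U^{2}\right)$ ($P{\left(U,k \right)} = U \left(\left(- 3 U\right)^{2} + 3 \left(-1\right)\right) = U \left(9 U^{2} - 3\right) = U \left(-3 + 9 U^{2}\right)$)
$\left(-140463 + P{\left(y{\left(-19 \right)},Z{\left(9 \right)} \right)}\right) + 178561 = \left(-140463 + \left(\left(-3\right) \left(-19\right) + 9 \left(-19\right)^{3}\right)\right) + 178561 = \left(-140463 + \left(57 + 9 \left(-6859\right)\right)\right) + 178561 = \left(-140463 + \left(57 - 61731\right)\right) + 178561 = \left(-140463 - 61674\right) + 178561 = -202137 + 178561 = -23576$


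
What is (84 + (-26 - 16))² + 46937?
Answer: 48701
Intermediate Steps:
(84 + (-26 - 16))² + 46937 = (84 - 42)² + 46937 = 42² + 46937 = 1764 + 46937 = 48701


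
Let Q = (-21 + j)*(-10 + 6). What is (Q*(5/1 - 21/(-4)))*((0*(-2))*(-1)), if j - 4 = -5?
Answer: 0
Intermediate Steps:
j = -1 (j = 4 - 5 = -1)
Q = 88 (Q = (-21 - 1)*(-10 + 6) = -22*(-4) = 88)
(Q*(5/1 - 21/(-4)))*((0*(-2))*(-1)) = (88*(5/1 - 21/(-4)))*((0*(-2))*(-1)) = (88*(5*1 - 21*(-¼)))*(0*(-1)) = (88*(5 + 21/4))*0 = (88*(41/4))*0 = 902*0 = 0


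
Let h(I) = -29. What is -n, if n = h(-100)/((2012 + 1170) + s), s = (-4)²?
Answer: 29/3198 ≈ 0.0090682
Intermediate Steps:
s = 16
n = -29/3198 (n = -29/((2012 + 1170) + 16) = -29/(3182 + 16) = -29/3198 ≈ -0.0090682)
-n = -1*(-29/3198) = 29/3198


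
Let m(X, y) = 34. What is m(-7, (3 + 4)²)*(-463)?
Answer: -15742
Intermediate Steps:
m(-7, (3 + 4)²)*(-463) = 34*(-463) = -15742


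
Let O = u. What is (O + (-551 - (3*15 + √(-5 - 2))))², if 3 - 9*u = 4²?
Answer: 28911562/81 + 10754*I*√7/9 ≈ 3.5693e+5 + 3161.4*I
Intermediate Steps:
u = -13/9 (u = ⅓ - ⅑*4² = ⅓ - ⅑*16 = ⅓ - 16/9 = -13/9 ≈ -1.4444)
O = -13/9 ≈ -1.4444
(O + (-551 - (3*15 + √(-5 - 2))))² = (-13/9 + (-551 - (3*15 + √(-5 - 2))))² = (-13/9 + (-551 - (45 + √(-7))))² = (-13/9 + (-551 - (45 + I*√7)))² = (-13/9 + (-551 + (-45 - I*√7)))² = (-13/9 + (-596 - I*√7))² = (-5377/9 - I*√7)²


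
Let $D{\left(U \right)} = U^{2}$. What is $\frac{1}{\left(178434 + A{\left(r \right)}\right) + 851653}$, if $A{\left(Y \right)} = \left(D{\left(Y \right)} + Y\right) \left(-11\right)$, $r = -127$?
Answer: $\frac{1}{854065} \approx 1.1709 \cdot 10^{-6}$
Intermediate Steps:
$A{\left(Y \right)} = - 11 Y - 11 Y^{2}$ ($A{\left(Y \right)} = \left(Y^{2} + Y\right) \left(-11\right) = \left(Y + Y^{2}\right) \left(-11\right) = - 11 Y - 11 Y^{2}$)
$\frac{1}{\left(178434 + A{\left(r \right)}\right) + 851653} = \frac{1}{\left(178434 + 11 \left(-127\right) \left(-1 - -127\right)\right) + 851653} = \frac{1}{\left(178434 + 11 \left(-127\right) \left(-1 + 127\right)\right) + 851653} = \frac{1}{\left(178434 + 11 \left(-127\right) 126\right) + 851653} = \frac{1}{\left(178434 - 176022\right) + 851653} = \frac{1}{2412 + 851653} = \frac{1}{854065}$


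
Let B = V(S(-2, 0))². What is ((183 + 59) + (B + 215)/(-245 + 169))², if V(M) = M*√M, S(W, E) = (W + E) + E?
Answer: 330694225/5776 ≈ 57253.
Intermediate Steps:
S(W, E) = W + 2*E (S(W, E) = (E + W) + E = W + 2*E)
V(M) = M^(3/2)
B = -8 (B = ((-2 + 2*0)^(3/2))² = ((-2 + 0)^(3/2))² = ((-2)^(3/2))² = (-2*I*√2)² = -8)
((183 + 59) + (B + 215)/(-245 + 169))² = ((183 + 59) + (-8 + 215)/(-245 + 169))² = (242 + 207/(-76))² = (242 + 207*(-1/76))² = (242 - 207/76)² = (18185/76)² = 330694225/5776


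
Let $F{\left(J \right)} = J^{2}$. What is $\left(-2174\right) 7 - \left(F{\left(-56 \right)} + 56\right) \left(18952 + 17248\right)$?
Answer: $-115565618$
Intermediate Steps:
$\left(-2174\right) 7 - \left(F{\left(-56 \right)} + 56\right) \left(18952 + 17248\right) = \left(-2174\right) 7 - \left(\left(-56\right)^{2} + 56\right) \left(18952 + 17248\right) = -15218 - \left(3136 + 56\right) 36200 = -15218 - 3192 \cdot 36200 = -15218 - 115550400 = -115565618$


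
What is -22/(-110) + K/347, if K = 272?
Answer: 1707/1735 ≈ 0.98386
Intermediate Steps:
-22/(-110) + K/347 = -22/(-110) + 272/347 = -22*(-1/110) + 272*(1/347) = ⅕ + 272/347 = 1707/1735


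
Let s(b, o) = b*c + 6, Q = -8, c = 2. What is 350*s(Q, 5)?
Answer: -3500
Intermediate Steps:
s(b, o) = 6 + 2*b (s(b, o) = b*2 + 6 = 2*b + 6 = 6 + 2*b)
350*s(Q, 5) = 350*(6 + 2*(-8)) = 350*(6 - 16) = 350*(-10) = -3500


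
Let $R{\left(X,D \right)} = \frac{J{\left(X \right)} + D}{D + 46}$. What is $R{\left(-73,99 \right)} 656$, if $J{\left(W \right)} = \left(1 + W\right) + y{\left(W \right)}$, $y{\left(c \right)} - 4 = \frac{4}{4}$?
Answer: $\frac{20992}{145} \approx 144.77$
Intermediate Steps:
$y{\left(c \right)} = 5$ ($y{\left(c \right)} = 4 + \frac{4}{4} = 4 + 4 \cdot \frac{1}{4} = 4 + 1 = 5$)
$J{\left(W \right)} = 6 + W$ ($J{\left(W \right)} = \left(1 + W\right) + 5 = 6 + W$)
$R{\left(X,D \right)} = \frac{6 + D + X}{46 + D}$ ($R{\left(X,D \right)} = \frac{\left(6 + X\right) + D}{D + 46} = \frac{6 + D + X}{46 + D}$)
$R{\left(-73,99 \right)} 656 = \frac{6 + 99 - 73}{46 + 99} \cdot 656 = \frac{1}{145} \cdot 32 \cdot 656 = \frac{32}{145} \cdot 656 = \frac{20992}{145}$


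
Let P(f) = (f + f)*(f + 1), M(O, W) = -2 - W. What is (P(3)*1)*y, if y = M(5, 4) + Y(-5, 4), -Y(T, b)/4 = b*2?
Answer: -912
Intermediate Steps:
Y(T, b) = -8*b (Y(T, b) = -4*b*2 = -8*b)
P(f) = 2*f*(1 + f) (P(f) = (2*f)*(1 + f) = 2*f*(1 + f))
y = -38 (y = (-2 - 1*4) - 8*4 = (-2 - 4) - 32 = -6 - 32 = -38)
(P(3)*1)*y = ((2*3*(1 + 3))*1)*(-38) = ((2*3*4)*1)*(-38) = (24*1)*(-38) = 24*(-38) = -912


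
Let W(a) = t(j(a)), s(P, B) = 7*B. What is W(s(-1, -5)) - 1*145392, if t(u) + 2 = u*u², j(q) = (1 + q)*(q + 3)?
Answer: 1287768078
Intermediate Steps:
j(q) = (1 + q)*(3 + q)
t(u) = -2 + u³ (t(u) = -2 + u*u² = -2 + u³)
W(a) = -2 + (3 + a² + 4*a)³
W(s(-1, -5)) - 1*145392 = (-2 + (3 + (7*(-5))² + 4*(7*(-5)))³) - 1*145392 = (-2 + (3 + (-35)² + 4*(-35))³) - 145392 = (-2 + (3 + 1225 - 140)³) - 145392 = (-2 + 1088³) - 145392 = (-2 + 1287913472) - 145392 = 1287913470 - 145392 = 1287768078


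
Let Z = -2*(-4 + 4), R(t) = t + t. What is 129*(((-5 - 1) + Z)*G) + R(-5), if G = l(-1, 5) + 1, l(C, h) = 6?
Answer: -5428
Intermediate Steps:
G = 7 (G = 6 + 1 = 7)
R(t) = 2*t
Z = 0 (Z = -2*0 = 0)
129*(((-5 - 1) + Z)*G) + R(-5) = 129*(((-5 - 1) + 0)*7) + 2*(-5) = 129*((-6 + 0)*7) - 10 = 129*(-6*7) - 10 = 129*(-42) - 10 = -5418 - 10 = -5428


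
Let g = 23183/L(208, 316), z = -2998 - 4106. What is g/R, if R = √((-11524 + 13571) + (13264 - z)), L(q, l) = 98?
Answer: 23183*√22415/2196670 ≈ 1.5801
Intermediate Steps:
z = -7104
g = 23183/98 ≈ 236.56
R = √22415 (R = √((-11524 + 13571) + (13264 - 1*(-7104))) = √(2047 + (13264 + 7104)) = √(2047 + 20368) = √22415 ≈ 149.72)
g/R = 23183/(98*(√22415)) = 23183*(√22415/22415)/98 = 23183*√22415/2196670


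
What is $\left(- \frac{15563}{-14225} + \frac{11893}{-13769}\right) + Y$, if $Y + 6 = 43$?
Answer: $\frac{1041725421}{27980575} \approx 37.23$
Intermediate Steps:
$Y = 37$ ($Y = -6 + 43 = 37$)
$\left(- \frac{15563}{-14225} + \frac{11893}{-13769}\right) + Y = \left(- \frac{15563}{-14225} + \frac{11893}{-13769}\right) + 37 = \left(\left(-15563\right) \left(- \frac{1}{14225}\right) + 11893 \left(- \frac{1}{13769}\right)\right) + 37 = \left(\frac{15563}{14225} - \frac{1699}{1967}\right) + 37 = \frac{6444146}{27980575} + 37 = \frac{1041725421}{27980575}$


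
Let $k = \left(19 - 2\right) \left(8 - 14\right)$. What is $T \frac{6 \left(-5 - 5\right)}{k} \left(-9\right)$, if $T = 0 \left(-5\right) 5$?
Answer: $0$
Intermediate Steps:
$T = 0$ ($T = 0 \cdot 5 = 0$)
$k = -102$ ($k = 17 \left(-6\right) = -102$)
$T \frac{6 \left(-5 - 5\right)}{k} \left(-9\right) = 0 \frac{6 \left(-5 - 5\right)}{-102} \left(-9\right) = 0 \cdot 6 \left(-10\right) \left(- \frac{1}{102}\right) \left(-9\right) = 0 \left(\left(-60\right) \left(- \frac{1}{102}\right)\right) \left(-9\right) = 0 \cdot \frac{10}{17} \left(-9\right) = 0 \left(-9\right) = 0$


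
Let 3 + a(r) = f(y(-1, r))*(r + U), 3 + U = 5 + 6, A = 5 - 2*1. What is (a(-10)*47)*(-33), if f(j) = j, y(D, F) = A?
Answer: 13959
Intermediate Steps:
A = 3 (A = 5 - 2 = 3)
y(D, F) = 3
U = 8 (U = -3 + (5 + 6) = -3 + 11 = 8)
a(r) = 21 + 3*r (a(r) = -3 + 3*(r + 8) = -3 + 3*(8 + r) = -3 + (24 + 3*r) = 21 + 3*r)
(a(-10)*47)*(-33) = ((21 + 3*(-10))*47)*(-33) = ((21 - 30)*47)*(-33) = -9*47*(-33) = -423*(-33) = 13959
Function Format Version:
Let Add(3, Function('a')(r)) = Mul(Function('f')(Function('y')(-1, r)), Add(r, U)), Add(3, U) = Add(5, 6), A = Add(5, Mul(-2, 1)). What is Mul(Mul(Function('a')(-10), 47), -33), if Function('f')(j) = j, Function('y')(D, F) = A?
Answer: 13959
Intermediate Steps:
A = 3 (A = Add(5, -2) = 3)
Function('y')(D, F) = 3
U = 8 (U = Add(-3, Add(5, 6)) = Add(-3, 11) = 8)
Function('a')(r) = Add(21, Mul(3, r)) (Function('a')(r) = Add(-3, Mul(3, Add(r, 8))) = Add(-3, Mul(3, Add(8, r))) = Add(-3, Add(24, Mul(3, r))) = Add(21, Mul(3, r)))
Mul(Mul(Function('a')(-10), 47), -33) = Mul(Mul(Add(21, Mul(3, -10)), 47), -33) = Mul(Mul(Add(21, -30), 47), -33) = Mul(Mul(-9, 47), -33) = Mul(-423, -33) = 13959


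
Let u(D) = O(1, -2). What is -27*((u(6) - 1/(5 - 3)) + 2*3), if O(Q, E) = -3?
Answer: -135/2 ≈ -67.500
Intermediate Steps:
u(D) = -3
-27*((u(6) - 1/(5 - 3)) + 2*3) = -27*((-3 - 1/(5 - 3)) + 2*3) = -27*((-3 - 1/2) + 6) = -27*((-3 - 1*½) + 6) = -27*((-3 - ½) + 6) = -27*(-7/2 + 6) = -27*5/2 = -135/2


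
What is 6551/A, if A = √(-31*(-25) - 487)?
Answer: 6551*√2/24 ≈ 386.02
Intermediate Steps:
A = 12*√2 (A = √(775 - 487) = √288 = 12*√2 ≈ 16.971)
6551/A = 6551/((12*√2)) = 6551*(√2/24) = 6551*√2/24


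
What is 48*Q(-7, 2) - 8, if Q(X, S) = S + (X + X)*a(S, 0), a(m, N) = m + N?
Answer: -1256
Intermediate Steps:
a(m, N) = N + m
Q(X, S) = S + 2*S*X (Q(X, S) = S + (X + X)*(0 + S) = S + (2*X)*S = S + 2*S*X)
48*Q(-7, 2) - 8 = 48*(2*(1 + 2*(-7))) - 8 = 48*(2*(1 - 14)) - 8 = 48*(2*(-13)) - 8 = 48*(-26) - 8 = -1248 - 8 = -1256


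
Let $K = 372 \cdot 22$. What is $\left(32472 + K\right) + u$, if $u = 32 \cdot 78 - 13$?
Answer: $43139$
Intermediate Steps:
$K = 8184$
$u = 2483$ ($u = 2496 - 13 = 2483$)
$\left(32472 + K\right) + u = \left(32472 + 8184\right) + 2483 = 40656 + 2483 = 43139$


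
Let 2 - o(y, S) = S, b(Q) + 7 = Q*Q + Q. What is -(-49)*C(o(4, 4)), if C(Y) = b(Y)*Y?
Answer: 490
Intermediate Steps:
b(Q) = -7 + Q + Q**2 (b(Q) = -7 + (Q*Q + Q) = -7 + (Q**2 + Q) = -7 + (Q + Q**2) = -7 + Q + Q**2)
o(y, S) = 2 - S
C(Y) = Y*(-7 + Y + Y**2) (C(Y) = (-7 + Y + Y**2)*Y = Y*(-7 + Y + Y**2))
-(-49)*C(o(4, 4)) = -(-49)*(2 - 1*4)*(-7 + (2 - 1*4) + (2 - 1*4)**2) = -(-49)*(2 - 4)*(-7 + (2 - 4) + (2 - 4)**2) = -(-49)*(-2*(-7 - 2 + (-2)**2)) = -(-49)*(-2*(-7 - 2 + 4)) = -(-49)*(-2*(-5)) = -(-49)*10 = -1*(-490) = 490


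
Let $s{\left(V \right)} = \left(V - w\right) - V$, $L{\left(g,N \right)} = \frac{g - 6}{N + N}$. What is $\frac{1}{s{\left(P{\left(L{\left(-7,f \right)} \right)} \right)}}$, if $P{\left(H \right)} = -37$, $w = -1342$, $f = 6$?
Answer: $\frac{1}{1342} \approx 0.00074516$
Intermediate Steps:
$L{\left(g,N \right)} = \frac{-6 + g}{2 N}$
$s{\left(V \right)} = 1342$ ($s{\left(V \right)} = \left(V - -1342\right) - V = \left(V + 1342\right) - V = \left(1342 + V\right) - V = 1342$)
$\frac{1}{s{\left(P{\left(L{\left(-7,f \right)} \right)} \right)}} = \frac{1}{1342}$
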